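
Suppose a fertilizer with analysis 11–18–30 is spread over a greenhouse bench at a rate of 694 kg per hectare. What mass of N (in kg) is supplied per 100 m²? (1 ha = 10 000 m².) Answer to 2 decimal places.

0.76 kg N per hundred sq m

nitrogen per hectare = 694 × 11% = 76.34 kg.
Convert to per 100 m²: 76.34 × 0.01 = 0.7634 kg.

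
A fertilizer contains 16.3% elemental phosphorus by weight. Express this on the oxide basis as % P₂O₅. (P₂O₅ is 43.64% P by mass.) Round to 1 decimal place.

%P₂O₅ = 16.3 / 0.4364 = 37.3511%.

37.4% P₂O₅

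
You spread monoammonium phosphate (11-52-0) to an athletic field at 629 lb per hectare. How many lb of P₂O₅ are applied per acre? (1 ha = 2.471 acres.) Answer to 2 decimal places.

132.37 lb P₂O₅ per acre

P₂O₅ per hectare = 629 × 52% = 327.08 lb.
Convert to per acre: 327.08 × 0.404694 = 132.367 lb.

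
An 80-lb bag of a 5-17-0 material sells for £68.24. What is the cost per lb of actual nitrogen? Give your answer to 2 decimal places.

N in bag = 80 × 5% = 4 lb.
Cost per lb N = £68.24 / 4 = £17.0600.

£17.06 per lb N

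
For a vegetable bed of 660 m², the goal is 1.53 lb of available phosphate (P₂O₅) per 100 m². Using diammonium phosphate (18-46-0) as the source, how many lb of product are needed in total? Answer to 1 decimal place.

22.0 lb

Product per 100 m² = 1.53 / 46% = 3.32609 lb.
Total product = 3.32609 × 660 / 100 = 21.9522 lb.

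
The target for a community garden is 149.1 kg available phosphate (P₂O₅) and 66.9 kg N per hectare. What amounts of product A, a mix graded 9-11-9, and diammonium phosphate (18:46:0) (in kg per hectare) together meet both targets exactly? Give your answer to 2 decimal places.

182.22 kg product A, 280.56 kg diammonium phosphate

With a, b = kg per hectare of product A and diammonium phosphate:
P₂O₅: 0.11·a + 0.46·b = 149.1
N: 0.09·a + 0.18·b = 66.9
Solving simultaneously: a = 182.222, b = 280.556.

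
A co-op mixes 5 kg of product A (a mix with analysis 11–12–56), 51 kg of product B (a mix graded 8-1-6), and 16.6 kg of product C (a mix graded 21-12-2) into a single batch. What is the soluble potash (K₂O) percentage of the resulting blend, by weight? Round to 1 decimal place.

Total mass = 5 + 51 + 16.6 = 72.6 kg.
K₂O mass = 56%×5 + 6%×51 + 2%×16.6 = 6.192 kg.
% K₂O = 6.192 / 72.6 = 8.52893%.

8.5% K₂O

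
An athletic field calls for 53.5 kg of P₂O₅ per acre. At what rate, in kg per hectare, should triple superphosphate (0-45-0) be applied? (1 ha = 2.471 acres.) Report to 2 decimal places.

Product per acre = 53.5 / 45% = 118.889 kg.
Convert to per hectare: 118.889 × 2.471 = 293.774 kg.

293.77 kg of product per hectare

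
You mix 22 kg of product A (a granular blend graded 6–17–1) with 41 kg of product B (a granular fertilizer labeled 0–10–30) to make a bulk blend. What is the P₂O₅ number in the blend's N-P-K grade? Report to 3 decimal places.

Total mass = 22 + 41 = 63 kg.
P₂O₅ mass = 17%×22 + 10%×41 = 7.84 kg.
% P₂O₅ = 7.84 / 63 = 12.4444%.

12.444% P₂O₅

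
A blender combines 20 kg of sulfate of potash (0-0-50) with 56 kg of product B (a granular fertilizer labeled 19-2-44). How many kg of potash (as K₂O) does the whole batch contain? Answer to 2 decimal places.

K₂O mass = 50%×20 + 44%×56 = 34.64 kg.

34.64 kg K₂O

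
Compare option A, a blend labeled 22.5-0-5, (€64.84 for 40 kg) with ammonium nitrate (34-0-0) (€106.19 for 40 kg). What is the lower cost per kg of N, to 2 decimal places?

option A: N per bag = 40 × 22.5% = 9 kg; cost = 64.84 / 9 = €7.2044/kg N.
ammonium nitrate: N per bag = 40 × 34% = 13.6 kg; cost = 106.19 / 13.6 = €7.8081/kg N.
option A is cheaper.

€7.20 per kg N (option A)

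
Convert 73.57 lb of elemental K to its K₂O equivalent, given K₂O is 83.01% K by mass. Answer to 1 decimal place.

K₂O = 73.57 / 0.8301 = 88.6279 lb.

88.6 lb K₂O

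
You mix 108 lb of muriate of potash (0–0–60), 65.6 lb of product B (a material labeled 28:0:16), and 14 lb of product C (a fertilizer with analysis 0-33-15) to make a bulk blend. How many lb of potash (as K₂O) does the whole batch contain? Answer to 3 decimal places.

77.396 lb K₂O

K₂O mass = 60%×108 + 16%×65.6 + 15%×14 = 77.396 lb.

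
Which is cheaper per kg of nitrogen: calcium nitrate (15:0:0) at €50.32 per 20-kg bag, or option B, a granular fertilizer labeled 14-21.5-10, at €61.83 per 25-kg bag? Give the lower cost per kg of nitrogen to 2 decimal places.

calcium nitrate: N per bag = 20 × 15% = 3 kg; cost = 50.32 / 3 = €16.7733/kg N.
option B: N per bag = 25 × 14% = 3.5 kg; cost = 61.83 / 3.5 = €17.6657/kg N.
calcium nitrate is cheaper.

€16.77 per kg N (calcium nitrate)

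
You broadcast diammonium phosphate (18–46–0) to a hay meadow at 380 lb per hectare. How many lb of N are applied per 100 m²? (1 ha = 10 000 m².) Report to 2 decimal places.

nitrogen per hectare = 380 × 18% = 68.4 lb.
Convert to per 100 m²: 68.4 × 0.01 = 0.684 lb.

0.68 lb N per hundred sq m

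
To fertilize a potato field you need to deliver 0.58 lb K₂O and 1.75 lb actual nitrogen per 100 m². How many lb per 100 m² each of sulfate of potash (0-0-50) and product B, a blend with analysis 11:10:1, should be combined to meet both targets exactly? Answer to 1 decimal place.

Let a = lb of sulfate of potash, b = lb of product B (per 100 m²).
K₂O: 0.5·a + 0.01·b = 0.58
N: 0·a + 0.11·b = 1.75
Solving simultaneously: a = 0.841818, b = 15.9091.

0.8 lb sulfate of potash, 15.9 lb product B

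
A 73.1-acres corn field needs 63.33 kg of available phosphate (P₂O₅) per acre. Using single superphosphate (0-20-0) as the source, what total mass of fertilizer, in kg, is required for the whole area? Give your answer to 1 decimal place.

23147.1 kg

Product per acre = 63.33 / 20% = 316.65 kg.
Total product = 316.65 × 73.1 = 23147.11 kg.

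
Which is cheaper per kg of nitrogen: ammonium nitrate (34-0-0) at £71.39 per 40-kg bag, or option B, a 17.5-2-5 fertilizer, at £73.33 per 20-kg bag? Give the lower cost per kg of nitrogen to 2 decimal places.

ammonium nitrate: N per bag = 40 × 34% = 13.6 kg; cost = 71.39 / 13.6 = £5.2493/kg N.
option B: N per bag = 20 × 17.5% = 3.5 kg; cost = 73.33 / 3.5 = £20.9514/kg N.
ammonium nitrate is cheaper.

£5.25 per kg N (ammonium nitrate)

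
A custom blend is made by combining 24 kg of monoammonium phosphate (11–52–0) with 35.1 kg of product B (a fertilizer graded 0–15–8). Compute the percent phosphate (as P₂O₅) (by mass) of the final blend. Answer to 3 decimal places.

30.025% P₂O₅

Total mass = 24 + 35.1 = 59.1 kg.
P₂O₅ mass = 52%×24 + 15%×35.1 = 17.745 kg.
% P₂O₅ = 17.745 / 59.1 = 30.0254%.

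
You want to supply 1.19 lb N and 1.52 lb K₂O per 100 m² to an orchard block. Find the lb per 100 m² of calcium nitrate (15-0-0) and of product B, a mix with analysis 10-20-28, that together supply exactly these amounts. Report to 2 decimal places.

With a, b = lb per 100 m² of calcium nitrate and product B:
N: 0.15·a + 0.1·b = 1.19
K₂O: 0·a + 0.28·b = 1.52
Solving simultaneously: a = 4.31429, b = 5.42857.

4.31 lb calcium nitrate, 5.43 lb product B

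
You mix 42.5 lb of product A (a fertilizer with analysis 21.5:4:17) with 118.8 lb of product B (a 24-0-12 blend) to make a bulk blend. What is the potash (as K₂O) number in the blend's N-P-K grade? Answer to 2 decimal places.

Total mass = 42.5 + 118.8 = 161.3 lb.
K₂O mass = 17%×42.5 + 12%×118.8 = 21.481 lb.
% K₂O = 21.481 / 161.3 = 13.3174%.

13.32% K₂O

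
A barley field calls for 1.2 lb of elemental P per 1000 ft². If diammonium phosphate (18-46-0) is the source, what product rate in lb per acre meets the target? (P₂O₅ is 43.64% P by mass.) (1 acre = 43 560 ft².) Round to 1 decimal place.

260.4 lb of product per acre

As P₂O₅: 1.2 / 0.4364 = 2.74977 lb per 1000 ft².
Product per 1000 ft² = 2.74977 / 46% = 5.97776 lb.
Convert to per acre: 5.97776 × 43.56 = 260.391 lb.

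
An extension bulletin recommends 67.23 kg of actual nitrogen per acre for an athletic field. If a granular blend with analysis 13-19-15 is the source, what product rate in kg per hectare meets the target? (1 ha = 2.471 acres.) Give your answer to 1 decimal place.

1277.9 kg of product per hectare

Product per acre = 67.23 / 13% = 517.154 kg.
Convert to per hectare: 517.154 × 2.471 = 1277.89 kg.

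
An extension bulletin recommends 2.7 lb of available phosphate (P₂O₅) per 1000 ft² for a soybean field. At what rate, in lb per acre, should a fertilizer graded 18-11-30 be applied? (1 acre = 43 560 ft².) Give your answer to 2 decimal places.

Product per 1000 ft² = 2.7 / 11% = 24.5455 lb.
Convert to per acre: 24.5455 × 43.56 = 1069.2 lb.

1069.20 lb of product per acre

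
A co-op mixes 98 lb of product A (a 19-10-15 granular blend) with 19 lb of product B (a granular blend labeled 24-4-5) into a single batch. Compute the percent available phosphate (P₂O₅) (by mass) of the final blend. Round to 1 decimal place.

9.0% P₂O₅

Total mass = 98 + 19 = 117 lb.
P₂O₅ mass = 10%×98 + 4%×19 = 10.56 lb.
% P₂O₅ = 10.56 / 117 = 9.02564%.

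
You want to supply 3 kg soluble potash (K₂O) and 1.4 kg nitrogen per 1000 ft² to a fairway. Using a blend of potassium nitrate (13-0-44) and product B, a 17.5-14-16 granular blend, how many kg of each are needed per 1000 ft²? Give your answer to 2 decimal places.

Let a = kg of potassium nitrate, b = kg of product B (per 1000 ft²).
K₂O: 0.44·a + 0.16·b = 3
N: 0.13·a + 0.175·b = 1.4
Solving simultaneously: a = 5.35587, b = 4.02135.

5.36 kg potassium nitrate, 4.02 kg product B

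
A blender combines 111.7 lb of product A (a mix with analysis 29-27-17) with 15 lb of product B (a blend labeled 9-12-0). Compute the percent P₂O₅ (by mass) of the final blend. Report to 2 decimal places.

25.22% P₂O₅

Total mass = 111.7 + 15 = 126.7 lb.
P₂O₅ mass = 27%×111.7 + 12%×15 = 31.959 lb.
% P₂O₅ = 31.959 / 126.7 = 25.2242%.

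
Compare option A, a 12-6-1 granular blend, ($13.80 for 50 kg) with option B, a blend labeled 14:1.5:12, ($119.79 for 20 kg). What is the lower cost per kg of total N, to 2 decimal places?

option A: N per bag = 50 × 12% = 6 kg; cost = 13.80 / 6 = $2.3000/kg N.
option B: N per bag = 20 × 14% = 2.8 kg; cost = 119.79 / 2.8 = $42.7821/kg N.
option A is cheaper.

$2.30 per kg N (option A)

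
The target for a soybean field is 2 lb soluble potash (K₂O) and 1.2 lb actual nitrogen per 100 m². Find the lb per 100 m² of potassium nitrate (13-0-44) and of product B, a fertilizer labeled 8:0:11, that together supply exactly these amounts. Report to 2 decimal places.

1.34 lb potassium nitrate, 12.82 lb product B

Per-100 m² balance (a = potassium nitrate, b = product B):
K₂O: 0.44·a + 0.11·b = 2
N: 0.13·a + 0.08·b = 1.2
Eliminate b: (row1) − 0.11/0.08·(row2) → 0.26125·a = 0.35, so a = 1.33971.
Then b = (1.2 − 0.13·1.33971) / 0.08 = 12.823.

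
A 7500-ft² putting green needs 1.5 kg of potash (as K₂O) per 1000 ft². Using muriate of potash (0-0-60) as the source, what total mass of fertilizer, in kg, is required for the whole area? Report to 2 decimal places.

18.75 kg

Product per 1000 ft² = 1.5 / 60% = 2.5 kg.
Total product = 2.5 × 7500 / 1000 = 18.75 kg.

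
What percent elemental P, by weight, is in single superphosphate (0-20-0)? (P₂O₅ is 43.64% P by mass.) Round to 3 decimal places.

%P = 20 × 0.4364 = 8.728%.

8.728% P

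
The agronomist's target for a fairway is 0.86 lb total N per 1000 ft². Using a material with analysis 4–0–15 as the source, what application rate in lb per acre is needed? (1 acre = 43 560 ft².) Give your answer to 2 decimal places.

Product per 1000 ft² = 0.86 / 4% = 21.5 lb.
Convert to per acre: 21.5 × 43.56 = 936.54 lb.

936.54 lb of product per acre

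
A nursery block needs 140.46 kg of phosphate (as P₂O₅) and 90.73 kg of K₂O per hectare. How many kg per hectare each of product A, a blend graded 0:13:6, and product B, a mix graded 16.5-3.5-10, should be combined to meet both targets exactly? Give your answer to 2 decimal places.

997.29 kg product A, 308.93 kg product B

Per-hectare balance (a = product A, b = product B):
P₂O₅: 0.13·a + 0.035·b = 140.46
K₂O: 0.06·a + 0.1·b = 90.73
From row1: a = (140.46 − 0.035·b) / 0.13.
Into row2: 0.06·(140.46 − 0.035·b)/0.13 + 0.1·b = 90.73 → b = 308.927, a = 997.289.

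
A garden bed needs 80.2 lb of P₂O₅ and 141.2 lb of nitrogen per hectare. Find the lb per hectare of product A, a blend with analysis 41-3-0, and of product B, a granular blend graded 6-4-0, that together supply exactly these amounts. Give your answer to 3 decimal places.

57.260 lb product A, 1962.055 lb product B

Per-hectare balance (a = product A, b = product B):
P₂O₅: 0.03·a + 0.04·b = 80.2
N: 0.41·a + 0.06·b = 141.2
Eliminate b: (row1) − 0.04/0.06·(row2) → -0.243333·a = -13.9333, so a = 57.2603.
Then b = (141.2 − 0.41·57.2603) / 0.06 = 1962.0548.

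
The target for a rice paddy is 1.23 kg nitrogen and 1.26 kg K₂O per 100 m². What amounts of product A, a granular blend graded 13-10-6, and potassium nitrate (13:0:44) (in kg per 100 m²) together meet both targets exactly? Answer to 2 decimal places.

Per-100 m² balance (a = product A, b = potassium nitrate):
N: 0.13·a + 0.13·b = 1.23
K₂O: 0.06·a + 0.44·b = 1.26
Eliminate a: (row1) − 0.13/0.06·(row2) → -0.823333·b = -1.5, so b = 1.82186.
Back-substitute: a = (1.23 − 0.13·1.82186) / 0.13 = 7.63968.

7.64 kg product A, 1.82 kg potassium nitrate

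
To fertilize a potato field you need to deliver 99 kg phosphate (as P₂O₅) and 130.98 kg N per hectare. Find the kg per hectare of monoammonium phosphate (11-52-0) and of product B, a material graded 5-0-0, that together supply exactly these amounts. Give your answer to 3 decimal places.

190.385 kg monoammonium phosphate, 2200.754 kg product B

Let a = kg of monoammonium phosphate, b = kg of product B (per hectare).
P₂O₅: 0.52·a + 0·b = 99
N: 0.11·a + 0.05·b = 130.98
From row1: a = (99 − 0·b) / 0.52.
Into row2: 0.11·(99 − 0·b)/0.52 + 0.05·b = 130.98 → b = 2200.7538, a = 190.3846.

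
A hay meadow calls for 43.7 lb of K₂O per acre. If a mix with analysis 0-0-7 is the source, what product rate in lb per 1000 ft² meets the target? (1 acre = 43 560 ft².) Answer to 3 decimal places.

14.332 lb of product per thousand sq ft

Product per acre = 43.7 / 7% = 624.286 lb.
Convert to per 1000 ft²: 624.286 × 0.0229568 = 14.3316 lb.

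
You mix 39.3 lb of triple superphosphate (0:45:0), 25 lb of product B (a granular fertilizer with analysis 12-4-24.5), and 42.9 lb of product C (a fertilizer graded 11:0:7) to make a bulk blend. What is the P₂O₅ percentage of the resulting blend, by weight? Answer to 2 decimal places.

17.43% P₂O₅

Total mass = 39.3 + 25 + 42.9 = 107.2 lb.
P₂O₅ mass = 45%×39.3 + 4%×25 + 0%×42.9 = 18.685 lb.
% P₂O₅ = 18.685 / 107.2 = 17.43004%.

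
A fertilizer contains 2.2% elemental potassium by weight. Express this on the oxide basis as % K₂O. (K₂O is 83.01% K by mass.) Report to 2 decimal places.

2.65% K₂O

%K₂O = 2.2 / 0.8301 = 2.65028%.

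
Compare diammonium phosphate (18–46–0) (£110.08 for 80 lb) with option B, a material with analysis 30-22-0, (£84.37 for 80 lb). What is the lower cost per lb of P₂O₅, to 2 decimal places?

diammonium phosphate: P₂O₅ per bag = 80 × 46% = 36.8 lb; cost = 110.08 / 36.8 = £2.9913/lb P₂O₅.
option B: P₂O₅ per bag = 80 × 22% = 17.6 lb; cost = 84.37 / 17.6 = £4.7938/lb P₂O₅.
diammonium phosphate is cheaper.

£2.99 per lb P₂O₅ (diammonium phosphate)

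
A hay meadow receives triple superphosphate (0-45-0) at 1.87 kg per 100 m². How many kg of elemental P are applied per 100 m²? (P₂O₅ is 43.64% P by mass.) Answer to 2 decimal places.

0.37 kg P per hundred sq m

P₂O₅ per 100 m² = 1.87 × 45% = 0.8415 kg.
Elemental P = 0.8415 × 0.4364 = 0.367231 kg per 100 m².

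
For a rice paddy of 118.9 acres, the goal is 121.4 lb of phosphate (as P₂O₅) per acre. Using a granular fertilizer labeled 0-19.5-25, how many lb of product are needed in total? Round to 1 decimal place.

74022.9 lb

Product per acre = 121.4 / 19.5% = 622.564 lb.
Total product = 622.564 × 118.9 = 74022.87 lb.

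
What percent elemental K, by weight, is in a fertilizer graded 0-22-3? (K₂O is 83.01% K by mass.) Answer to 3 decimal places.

2.490% K

%K = 3 × 0.8301 = 2.4903%.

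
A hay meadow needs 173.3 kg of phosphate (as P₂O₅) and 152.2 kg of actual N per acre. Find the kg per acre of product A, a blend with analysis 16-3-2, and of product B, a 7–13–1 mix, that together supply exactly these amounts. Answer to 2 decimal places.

With a, b = kg per acre of product A and product B:
P₂O₅: 0.03·a + 0.13·b = 173.3
N: 0.16·a + 0.07·b = 152.2
Eliminate a: (row1) − 0.03/0.16·(row2) → 0.116875·b = 144.763, so b = 1238.6096.
Back-substitute: a = (173.3 − 0.13·1238.6096) / 0.03 = 409.358.

409.36 kg product A, 1238.61 kg product B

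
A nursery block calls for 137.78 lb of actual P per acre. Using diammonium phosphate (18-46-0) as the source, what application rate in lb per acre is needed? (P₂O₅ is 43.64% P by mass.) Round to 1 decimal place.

686.3 lb of product per acre

As P₂O₅: 137.78 / 0.4364 = 315.72 lb per acre.
Product per acre = 315.72 / 46% = 686.347 lb.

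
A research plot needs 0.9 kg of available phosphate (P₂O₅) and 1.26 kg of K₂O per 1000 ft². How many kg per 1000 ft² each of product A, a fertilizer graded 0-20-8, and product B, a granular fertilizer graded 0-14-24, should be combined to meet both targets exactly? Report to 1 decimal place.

With a, b = kg per 1000 ft² of product A and product B:
P₂O₅: 0.2·a + 0.14·b = 0.9
K₂O: 0.08·a + 0.24·b = 1.26
Eliminate a: (row1) − 0.2/0.08·(row2) → -0.46·b = -2.25, so b = 4.8913.
Back-substitute: a = (0.9 − 0.14·4.8913) / 0.2 = 1.07609.

1.1 kg product A, 4.9 kg product B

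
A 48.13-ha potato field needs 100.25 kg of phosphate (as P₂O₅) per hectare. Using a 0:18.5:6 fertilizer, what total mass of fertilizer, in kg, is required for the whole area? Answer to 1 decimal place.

26081.3 kg

Product per hectare = 100.25 / 18.5% = 541.892 kg.
Total product = 541.892 × 48.13 = 26081.26 kg.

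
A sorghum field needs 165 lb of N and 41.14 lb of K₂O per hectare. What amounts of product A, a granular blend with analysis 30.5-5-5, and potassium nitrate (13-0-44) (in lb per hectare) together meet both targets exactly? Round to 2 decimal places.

526.64 lb product A, 33.65 lb potassium nitrate

Per-hectare balance (a = product A, b = potassium nitrate):
N: 0.305·a + 0.13·b = 165
K₂O: 0.05·a + 0.44·b = 41.14
Solving simultaneously: a = 526.639, b = 33.6547.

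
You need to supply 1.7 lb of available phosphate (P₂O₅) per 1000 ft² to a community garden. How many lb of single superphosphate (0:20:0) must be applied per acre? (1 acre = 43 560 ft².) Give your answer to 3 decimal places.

Product per 1000 ft² = 1.7 / 20% = 8.5 lb.
Convert to per acre: 8.5 × 43.56 = 370.26 lb.

370.260 lb of product per acre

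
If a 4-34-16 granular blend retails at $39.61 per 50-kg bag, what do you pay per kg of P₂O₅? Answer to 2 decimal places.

$2.33 per kg P₂O₅

P₂O₅ in bag = 50 × 34% = 17 kg.
Cost per kg P₂O₅ = $39.61 / 17 = $2.3300.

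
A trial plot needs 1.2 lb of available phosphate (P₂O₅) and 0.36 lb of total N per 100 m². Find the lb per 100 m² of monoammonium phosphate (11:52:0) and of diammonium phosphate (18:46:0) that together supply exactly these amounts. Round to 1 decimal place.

Let a = lb of monoammonium phosphate, b = lb of diammonium phosphate (per 100 m²).
P₂O₅: 0.52·a + 0.46·b = 1.2
N: 0.11·a + 0.18·b = 0.36
Solving simultaneously: a = 1.17209, b = 1.28372.

1.2 lb monoammonium phosphate, 1.3 lb diammonium phosphate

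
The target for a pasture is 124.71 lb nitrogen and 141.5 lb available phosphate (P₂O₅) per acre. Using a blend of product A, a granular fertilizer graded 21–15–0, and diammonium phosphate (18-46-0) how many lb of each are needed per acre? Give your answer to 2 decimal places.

458.28 lb product A, 158.17 lb diammonium phosphate

With a, b = lb per acre of product A and diammonium phosphate:
N: 0.21·a + 0.18·b = 124.71
P₂O₅: 0.15·a + 0.46·b = 141.5
Eliminate a: (row1) − 0.21/0.15·(row2) → -0.464·b = -73.39, so b = 158.168.
Back-substitute: a = (124.71 − 0.18·158.168) / 0.21 = 458.284.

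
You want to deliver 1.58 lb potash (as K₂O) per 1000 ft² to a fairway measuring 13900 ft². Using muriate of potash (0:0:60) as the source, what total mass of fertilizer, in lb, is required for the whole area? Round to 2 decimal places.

Product per 1000 ft² = 1.58 / 60% = 2.63333 lb.
Total product = 2.63333 × 13900 / 1000 = 36.6033 lb.

36.60 lb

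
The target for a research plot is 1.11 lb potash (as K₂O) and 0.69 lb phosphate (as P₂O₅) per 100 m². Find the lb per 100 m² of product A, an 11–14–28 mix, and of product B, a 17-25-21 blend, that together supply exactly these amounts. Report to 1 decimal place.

3.3 lb product A, 0.9 lb product B

Let a = lb of product A, b = lb of product B (per 100 m²).
K₂O: 0.28·a + 0.21·b = 1.11
P₂O₅: 0.14·a + 0.25·b = 0.69
Solving simultaneously: a = 3.26601, b = 0.931034.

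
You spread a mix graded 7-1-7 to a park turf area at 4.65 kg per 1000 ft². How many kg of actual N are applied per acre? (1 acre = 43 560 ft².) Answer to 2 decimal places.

14.18 kg N per acre

nitrogen per 1000 ft² = 4.65 × 7% = 0.3255 kg.
Convert to per acre: 0.3255 × 43.56 = 14.1788 kg.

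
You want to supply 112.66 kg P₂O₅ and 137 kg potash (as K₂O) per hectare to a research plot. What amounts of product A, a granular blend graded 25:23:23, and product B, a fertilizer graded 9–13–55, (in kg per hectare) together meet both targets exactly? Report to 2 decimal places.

Per-hectare balance (a = product A, b = product B):
P₂O₅: 0.23·a + 0.13·b = 112.66
K₂O: 0.23·a + 0.55·b = 137
Solving simultaneously: a = 457.0704, b = 57.9524.

457.07 kg product A, 57.95 kg product B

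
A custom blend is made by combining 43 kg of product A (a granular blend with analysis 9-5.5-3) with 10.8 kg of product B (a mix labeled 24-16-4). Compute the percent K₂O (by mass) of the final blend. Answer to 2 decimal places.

3.20% K₂O

Total mass = 43 + 10.8 = 53.8 kg.
K₂O mass = 3%×43 + 4%×10.8 = 1.722 kg.
% K₂O = 1.722 / 53.8 = 3.20074%.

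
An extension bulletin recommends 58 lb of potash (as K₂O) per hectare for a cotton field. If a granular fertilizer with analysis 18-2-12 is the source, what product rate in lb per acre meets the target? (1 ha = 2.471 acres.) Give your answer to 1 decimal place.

195.6 lb of product per acre

Product per hectare = 58 / 12% = 483.333 lb.
Convert to per acre: 483.333 × 0.404694 = 195.602 lb.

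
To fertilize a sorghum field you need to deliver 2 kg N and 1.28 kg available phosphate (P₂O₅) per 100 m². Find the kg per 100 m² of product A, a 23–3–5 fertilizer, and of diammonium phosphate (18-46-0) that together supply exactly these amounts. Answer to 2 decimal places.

Per-100 m² balance (a = product A, b = diammonium phosphate):
N: 0.23·a + 0.18·b = 2
P₂O₅: 0.03·a + 0.46·b = 1.28
Eliminate a: (row1) − 0.23/0.03·(row2) → -3.34667·b = -7.81333, so b = 2.33466.
Back-substitute: a = (2 − 0.18·2.33466) / 0.23 = 6.86853.

6.87 kg product A, 2.33 kg diammonium phosphate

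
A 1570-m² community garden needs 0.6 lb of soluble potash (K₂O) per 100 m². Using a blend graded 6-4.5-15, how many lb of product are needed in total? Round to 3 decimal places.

62.800 lb

Product per 100 m² = 0.6 / 15% = 4 lb.
Total product = 4 × 1570 / 100 = 62.8 lb.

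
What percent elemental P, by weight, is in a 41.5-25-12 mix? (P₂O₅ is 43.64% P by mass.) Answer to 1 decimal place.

10.9% P

%P = 25 × 0.4364 = 10.91%.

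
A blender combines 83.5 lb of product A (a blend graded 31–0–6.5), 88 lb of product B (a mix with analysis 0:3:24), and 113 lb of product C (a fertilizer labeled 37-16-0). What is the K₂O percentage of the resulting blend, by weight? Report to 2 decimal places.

Total mass = 83.5 + 88 + 113 = 284.5 lb.
K₂O mass = 6.5%×83.5 + 24%×88 + 0%×113 = 26.5475 lb.
% K₂O = 26.5475 / 284.5 = 9.33128%.

9.33% K₂O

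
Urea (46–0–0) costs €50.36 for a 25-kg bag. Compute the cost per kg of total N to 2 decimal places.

N in bag = 25 × 46% = 11.5 kg.
Cost per kg N = €50.36 / 11.5 = €4.3791.

€4.38 per kg N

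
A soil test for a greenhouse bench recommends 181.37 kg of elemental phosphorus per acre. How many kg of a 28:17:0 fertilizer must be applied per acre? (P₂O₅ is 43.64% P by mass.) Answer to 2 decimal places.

As P₂O₅: 181.37 / 0.4364 = 415.605 kg per acre.
Product per acre = 415.605 / 17% = 2444.734998 kg.

2444.73 kg of product per acre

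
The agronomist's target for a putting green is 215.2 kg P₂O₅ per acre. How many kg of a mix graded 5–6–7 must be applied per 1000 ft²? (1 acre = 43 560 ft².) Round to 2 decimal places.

82.34 kg of product per thousand sq ft

Product per acre = 215.2 / 6% = 3586.67 kg.
Convert to per 1000 ft²: 3586.67 × 0.0229568 = 82.3385 kg.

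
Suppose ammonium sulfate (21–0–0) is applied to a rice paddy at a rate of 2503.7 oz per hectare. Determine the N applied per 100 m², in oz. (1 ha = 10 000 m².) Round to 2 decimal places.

5.26 oz N per hundred sq m

nitrogen per hectare = 2503.7 × 21% = 525.777 oz.
Convert to per 100 m²: 525.777 × 0.01 = 5.25777 oz.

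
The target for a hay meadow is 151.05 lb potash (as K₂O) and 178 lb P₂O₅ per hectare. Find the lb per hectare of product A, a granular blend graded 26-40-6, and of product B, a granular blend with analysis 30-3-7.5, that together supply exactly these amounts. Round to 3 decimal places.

With a, b = lb per hectare of product A and product B:
K₂O: 0.06·a + 0.075·b = 151.05
P₂O₅: 0.4·a + 0.03·b = 178
Eliminate b: (row1) − 0.075/0.03·(row2) → -0.94·a = -293.95, so a = 312.7128.
Then b = (178 − 0.4·312.7128) / 0.03 = 1763.8298.

312.713 lb product A, 1763.830 lb product B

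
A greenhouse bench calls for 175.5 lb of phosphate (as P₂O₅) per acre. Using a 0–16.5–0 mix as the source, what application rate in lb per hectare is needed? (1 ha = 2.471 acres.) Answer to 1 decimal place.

2628.2 lb of product per hectare

Product per acre = 175.5 / 16.5% = 1063.64 lb.
Convert to per hectare: 1063.64 × 2.471 = 2628.245 lb.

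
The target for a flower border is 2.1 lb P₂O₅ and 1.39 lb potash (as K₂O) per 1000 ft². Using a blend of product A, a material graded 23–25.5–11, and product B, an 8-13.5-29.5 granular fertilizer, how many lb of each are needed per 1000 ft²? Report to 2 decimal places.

7.15 lb product A, 2.04 lb product B

Per-1000 ft² balance (a = product A, b = product B):
P₂O₅: 0.255·a + 0.135·b = 2.1
K₂O: 0.11·a + 0.295·b = 1.39
Eliminate a: (row1) − 0.255/0.11·(row2) → -0.548864·b = -1.12227, so b = 2.04472.
Back-substitute: a = (2.1 − 0.135·2.04472) / 0.255 = 7.1528.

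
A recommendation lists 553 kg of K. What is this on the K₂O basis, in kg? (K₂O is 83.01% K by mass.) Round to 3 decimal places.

666.185 kg K₂O

K₂O = 553 / 0.8301 = 666.1848 kg.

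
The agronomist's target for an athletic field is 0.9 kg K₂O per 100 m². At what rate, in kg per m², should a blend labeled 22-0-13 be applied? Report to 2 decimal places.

0.07 kg of product per sq m

Product per 100 m² = 0.9 / 13% = 6.92308 kg.
Convert to per m²: 6.92308 × 0.01 = 0.0692308 kg.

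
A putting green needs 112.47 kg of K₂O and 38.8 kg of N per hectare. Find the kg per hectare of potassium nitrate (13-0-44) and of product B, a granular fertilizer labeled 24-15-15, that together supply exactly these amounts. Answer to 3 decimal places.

245.909 kg potassium nitrate, 28.466 kg product B

Per-hectare balance (a = potassium nitrate, b = product B):
K₂O: 0.44·a + 0.15·b = 112.47
N: 0.13·a + 0.24·b = 38.8
Solving simultaneously: a = 245.9094, b = 28.4657.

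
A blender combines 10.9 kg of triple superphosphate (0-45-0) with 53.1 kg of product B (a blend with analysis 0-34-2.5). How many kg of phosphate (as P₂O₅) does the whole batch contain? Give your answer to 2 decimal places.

22.96 kg P₂O₅

P₂O₅ mass = 45%×10.9 + 34%×53.1 = 22.959 kg.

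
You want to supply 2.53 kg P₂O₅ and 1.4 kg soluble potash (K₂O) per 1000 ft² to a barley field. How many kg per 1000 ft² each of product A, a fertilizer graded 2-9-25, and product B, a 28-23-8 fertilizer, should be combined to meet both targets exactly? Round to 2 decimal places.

With a, b = kg per 1000 ft² of product A and product B:
P₂O₅: 0.09·a + 0.23·b = 2.53
K₂O: 0.25·a + 0.08·b = 1.4
Solving simultaneously: a = 2.37773, b = 10.0696.

2.38 kg product A, 10.07 kg product B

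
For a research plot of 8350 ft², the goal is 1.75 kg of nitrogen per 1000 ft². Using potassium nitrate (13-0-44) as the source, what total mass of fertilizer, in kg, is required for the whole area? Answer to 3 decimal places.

Product per 1000 ft² = 1.75 / 13% = 13.4615 kg.
Total product = 13.4615 × 8350 / 1000 = 112.4038 kg.

112.404 kg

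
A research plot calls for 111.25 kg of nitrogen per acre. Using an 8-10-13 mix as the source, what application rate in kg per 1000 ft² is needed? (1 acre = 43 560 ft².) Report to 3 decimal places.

31.924 kg of product per thousand sq ft

Product per acre = 111.25 / 8% = 1390.62 kg.
Convert to per 1000 ft²: 1390.62 × 0.0229568 = 31.9244 kg.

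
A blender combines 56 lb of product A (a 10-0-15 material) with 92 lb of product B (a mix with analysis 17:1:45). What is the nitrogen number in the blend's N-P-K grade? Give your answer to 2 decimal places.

Total mass = 56 + 92 = 148 lb.
N mass = 10%×56 + 17%×92 = 21.24 lb.
% N = 21.24 / 148 = 14.3514%.

14.35% N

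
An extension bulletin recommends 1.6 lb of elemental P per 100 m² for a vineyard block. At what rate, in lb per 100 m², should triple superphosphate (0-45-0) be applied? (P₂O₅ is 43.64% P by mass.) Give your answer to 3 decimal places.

8.147 lb of product per hundred sq m

As P₂O₅: 1.6 / 0.4364 = 3.66636 lb per 100 m².
Product per 100 m² = 3.66636 / 45% = 8.14747 lb.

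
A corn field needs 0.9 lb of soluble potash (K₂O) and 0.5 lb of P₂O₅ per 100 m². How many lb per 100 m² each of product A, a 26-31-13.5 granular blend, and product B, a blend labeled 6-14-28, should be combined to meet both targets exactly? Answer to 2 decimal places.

Let a = lb of product A, b = lb of product B (per 100 m²).
K₂O: 0.135·a + 0.28·b = 0.9
P₂O₅: 0.31·a + 0.14·b = 0.5
Eliminate a: (row1) − 0.135/0.31·(row2) → 0.219032·b = 0.682258, so b = 3.11487.
Back-substitute: a = (0.9 − 0.28·3.11487) / 0.135 = 0.206186.

0.21 lb product A, 3.11 lb product B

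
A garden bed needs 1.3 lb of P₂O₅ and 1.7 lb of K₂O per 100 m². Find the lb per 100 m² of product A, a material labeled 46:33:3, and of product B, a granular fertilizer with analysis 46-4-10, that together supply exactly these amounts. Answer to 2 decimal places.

With a, b = lb per 100 m² of product A and product B:
P₂O₅: 0.33·a + 0.04·b = 1.3
K₂O: 0.03·a + 0.1·b = 1.7
Solving simultaneously: a = 1.94969, b = 16.4151.

1.95 lb product A, 16.42 lb product B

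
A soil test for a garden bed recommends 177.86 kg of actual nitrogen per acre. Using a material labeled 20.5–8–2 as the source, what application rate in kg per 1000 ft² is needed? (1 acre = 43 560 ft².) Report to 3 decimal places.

19.918 kg of product per thousand sq ft

Product per acre = 177.86 / 20.5% = 867.61 kg.
Convert to per 1000 ft²: 867.61 × 0.0229568 = 19.9176 kg.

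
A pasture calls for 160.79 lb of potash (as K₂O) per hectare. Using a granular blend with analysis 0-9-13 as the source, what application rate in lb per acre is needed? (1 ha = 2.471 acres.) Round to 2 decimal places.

Product per hectare = 160.79 / 13% = 1236.85 lb.
Convert to per acre: 1236.85 × 0.404694 = 500.5448 lb.

500.54 lb of product per acre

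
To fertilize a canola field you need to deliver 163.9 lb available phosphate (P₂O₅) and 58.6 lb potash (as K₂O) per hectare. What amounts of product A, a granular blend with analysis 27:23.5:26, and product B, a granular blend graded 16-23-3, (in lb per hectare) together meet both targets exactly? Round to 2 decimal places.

Per-hectare balance (a = product A, b = product B):
P₂O₅: 0.235·a + 0.23·b = 163.9
K₂O: 0.26·a + 0.03·b = 58.6
From row1: a = (163.9 − 0.23·b) / 0.235.
Into row2: 0.26·(163.9 − 0.23·b)/0.235 + 0.03·b = 58.6 → b = 546.787, a = 162.294.

162.29 lb product A, 546.79 lb product B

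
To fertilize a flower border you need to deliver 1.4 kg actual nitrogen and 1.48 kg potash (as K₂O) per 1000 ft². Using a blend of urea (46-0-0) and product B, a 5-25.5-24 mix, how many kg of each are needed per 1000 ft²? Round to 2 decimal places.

Let a = kg of urea, b = kg of product B (per 1000 ft²).
N: 0.46·a + 0.05·b = 1.4
K₂O: 0·a + 0.24·b = 1.48
Solving simultaneously: a = 2.37319, b = 6.16667.

2.37 kg urea, 6.17 kg product B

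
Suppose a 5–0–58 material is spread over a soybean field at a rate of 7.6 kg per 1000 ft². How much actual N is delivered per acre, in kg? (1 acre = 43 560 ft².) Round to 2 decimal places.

nitrogen per 1000 ft² = 7.6 × 5% = 0.38 kg.
Convert to per acre: 0.38 × 43.56 = 16.5528 kg.

16.55 kg N per acre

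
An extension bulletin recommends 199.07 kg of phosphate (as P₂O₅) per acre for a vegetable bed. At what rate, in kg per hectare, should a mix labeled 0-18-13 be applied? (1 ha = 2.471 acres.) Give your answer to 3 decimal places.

Product per acre = 199.07 / 18% = 1105.94 kg.
Convert to per hectare: 1105.94 × 2.471 = 2732.7887 kg.

2732.789 kg of product per hectare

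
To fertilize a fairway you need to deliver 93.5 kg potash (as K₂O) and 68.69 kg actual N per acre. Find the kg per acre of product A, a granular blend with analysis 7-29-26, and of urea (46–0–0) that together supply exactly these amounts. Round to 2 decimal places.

359.62 kg product A, 94.60 kg urea

With a, b = kg per acre of product A and urea:
K₂O: 0.26·a + 0·b = 93.5
N: 0.07·a + 0.46·b = 68.69
Solving simultaneously: a = 359.615, b = 94.602.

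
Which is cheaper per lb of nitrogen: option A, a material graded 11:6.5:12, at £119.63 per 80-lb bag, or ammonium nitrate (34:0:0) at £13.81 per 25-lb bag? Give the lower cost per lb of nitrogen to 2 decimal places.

£1.62 per lb N (ammonium nitrate)

option A: N per bag = 80 × 11% = 8.8 lb; cost = 119.63 / 8.8 = £13.5943/lb N.
ammonium nitrate: N per bag = 25 × 34% = 8.5 lb; cost = 13.81 / 8.5 = £1.6247/lb N.
ammonium nitrate is cheaper.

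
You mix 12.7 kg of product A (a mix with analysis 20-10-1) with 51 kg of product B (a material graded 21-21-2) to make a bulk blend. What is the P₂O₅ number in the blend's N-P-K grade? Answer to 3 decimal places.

Total mass = 12.7 + 51 = 63.7 kg.
P₂O₅ mass = 10%×12.7 + 21%×51 = 11.98 kg.
% P₂O₅ = 11.98 / 63.7 = 18.8069%.

18.807% P₂O₅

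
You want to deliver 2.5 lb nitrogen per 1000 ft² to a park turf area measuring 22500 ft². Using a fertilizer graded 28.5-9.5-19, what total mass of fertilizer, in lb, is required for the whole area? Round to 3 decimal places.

197.368 lb

Product per 1000 ft² = 2.5 / 28.5% = 8.77193 lb.
Total product = 8.77193 × 22500 / 1000 = 197.3684 lb.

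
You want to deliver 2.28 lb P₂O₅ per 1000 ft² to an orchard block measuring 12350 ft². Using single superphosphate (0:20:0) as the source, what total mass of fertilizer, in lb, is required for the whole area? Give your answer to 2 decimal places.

140.79 lb

Product per 1000 ft² = 2.28 / 20% = 11.4 lb.
Total product = 11.4 × 12350 / 1000 = 140.79 lb.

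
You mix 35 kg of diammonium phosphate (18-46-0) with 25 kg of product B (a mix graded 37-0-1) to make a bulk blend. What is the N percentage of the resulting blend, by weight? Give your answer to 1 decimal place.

25.9% N

Total mass = 35 + 25 = 60 kg.
N mass = 18%×35 + 37%×25 = 15.55 kg.
% N = 15.55 / 60 = 25.9167%.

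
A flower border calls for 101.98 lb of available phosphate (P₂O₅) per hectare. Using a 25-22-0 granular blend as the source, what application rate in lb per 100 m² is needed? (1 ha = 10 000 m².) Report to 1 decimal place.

4.6 lb of product per hundred sq m

Product per hectare = 101.98 / 22% = 463.545 lb.
Convert to per 100 m²: 463.545 × 0.01 = 4.63545 lb.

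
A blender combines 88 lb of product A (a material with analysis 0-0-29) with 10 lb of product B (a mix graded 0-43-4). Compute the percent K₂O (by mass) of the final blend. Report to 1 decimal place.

Total mass = 88 + 10 = 98 lb.
K₂O mass = 29%×88 + 4%×10 = 25.92 lb.
% K₂O = 25.92 / 98 = 26.449%.

26.4% K₂O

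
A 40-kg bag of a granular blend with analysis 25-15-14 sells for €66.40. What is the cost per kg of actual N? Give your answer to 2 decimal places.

N in bag = 40 × 25% = 10 kg.
Cost per kg N = €66.40 / 10 = €6.6400.

€6.64 per kg N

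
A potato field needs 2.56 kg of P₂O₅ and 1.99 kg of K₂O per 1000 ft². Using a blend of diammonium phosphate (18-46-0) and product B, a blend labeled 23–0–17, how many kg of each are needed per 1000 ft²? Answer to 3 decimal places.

With a, b = kg per 1000 ft² of diammonium phosphate and product B:
P₂O₅: 0.46·a + 0·b = 2.56
K₂O: 0·a + 0.17·b = 1.99
Solving simultaneously: a = 5.56522, b = 11.7059.

5.565 kg diammonium phosphate, 11.706 kg product B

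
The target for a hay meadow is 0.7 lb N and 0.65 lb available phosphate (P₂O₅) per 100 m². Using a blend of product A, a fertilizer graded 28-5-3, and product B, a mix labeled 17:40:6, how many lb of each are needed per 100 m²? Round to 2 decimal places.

Let a = lb of product A, b = lb of product B (per 100 m²).
N: 0.28·a + 0.17·b = 0.7
P₂O₅: 0.05·a + 0.4·b = 0.65
Eliminate a: (row1) − 0.28/0.05·(row2) → -2.07·b = -2.94, so b = 1.42029.
Back-substitute: a = (0.7 − 0.17·1.42029) / 0.28 = 1.63768.

1.64 lb product A, 1.42 lb product B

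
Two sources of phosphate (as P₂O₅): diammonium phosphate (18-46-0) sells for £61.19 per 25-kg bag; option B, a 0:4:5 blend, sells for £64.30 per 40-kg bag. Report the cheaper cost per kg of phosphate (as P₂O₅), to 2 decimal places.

£5.32 per kg P₂O₅ (diammonium phosphate)

diammonium phosphate: P₂O₅ per bag = 25 × 46% = 11.5 kg; cost = 61.19 / 11.5 = £5.3209/kg P₂O₅.
option B: P₂O₅ per bag = 40 × 4% = 1.6 kg; cost = 64.30 / 1.6 = £40.1875/kg P₂O₅.
diammonium phosphate is cheaper.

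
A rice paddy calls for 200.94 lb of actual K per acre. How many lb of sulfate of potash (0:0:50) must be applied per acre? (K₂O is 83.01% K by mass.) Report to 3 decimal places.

As K₂O: 200.94 / 0.8301 = 242.067 lb per acre.
Product per acre = 242.067 / 50% = 484.1344 lb.

484.134 lb of product per acre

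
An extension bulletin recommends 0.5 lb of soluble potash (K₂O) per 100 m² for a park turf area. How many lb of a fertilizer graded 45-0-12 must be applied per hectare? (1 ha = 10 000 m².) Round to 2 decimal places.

416.67 lb of product per hectare

Product per 100 m² = 0.5 / 12% = 4.16667 lb.
Convert to per hectare: 4.16667 × 100 = 416.667 lb.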